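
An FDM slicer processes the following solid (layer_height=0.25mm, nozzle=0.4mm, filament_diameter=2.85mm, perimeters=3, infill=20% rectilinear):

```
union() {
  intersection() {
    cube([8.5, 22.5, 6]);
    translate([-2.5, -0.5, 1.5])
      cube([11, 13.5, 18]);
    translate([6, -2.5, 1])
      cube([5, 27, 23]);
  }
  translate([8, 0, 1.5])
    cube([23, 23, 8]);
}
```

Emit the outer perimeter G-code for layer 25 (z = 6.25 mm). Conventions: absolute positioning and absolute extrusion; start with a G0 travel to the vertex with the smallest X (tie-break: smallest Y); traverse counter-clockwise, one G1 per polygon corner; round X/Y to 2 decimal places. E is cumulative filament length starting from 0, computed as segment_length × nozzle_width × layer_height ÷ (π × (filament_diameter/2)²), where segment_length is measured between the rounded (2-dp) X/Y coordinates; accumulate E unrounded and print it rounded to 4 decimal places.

At z = 6.25 mm: the cube is absent (z outside [0, 6]); the cube at (-2.5, -0.5) (footprint 11×13.5) is included at this height; the 5×27 cube at (6, -2.5) contributes its full rectangle; Keeping only the common overlap: at least one operand is absent at this height, so nothing remains; the cube at (8, 0) is present — its section is the full 23×23 rectangle; Merging all regions: only the 23×23 cube at (8, 0) is present, so the union is just that shape — 1 connected region. The outline is a single polygon with 4 vertices. Extrusion per mm of travel: 0.4 × 0.25 / (π × 1.425²) = 0.015675. Accumulating E over each segment gives final E = 1.4421.

G0 X8.00 Y0.00 Z6.25
G1 X31.00 Y0.00 E0.3605
G1 X31.00 Y23.00 E0.7211
G1 X8.00 Y23.00 E1.0816
G1 X8.00 Y0.00 E1.4421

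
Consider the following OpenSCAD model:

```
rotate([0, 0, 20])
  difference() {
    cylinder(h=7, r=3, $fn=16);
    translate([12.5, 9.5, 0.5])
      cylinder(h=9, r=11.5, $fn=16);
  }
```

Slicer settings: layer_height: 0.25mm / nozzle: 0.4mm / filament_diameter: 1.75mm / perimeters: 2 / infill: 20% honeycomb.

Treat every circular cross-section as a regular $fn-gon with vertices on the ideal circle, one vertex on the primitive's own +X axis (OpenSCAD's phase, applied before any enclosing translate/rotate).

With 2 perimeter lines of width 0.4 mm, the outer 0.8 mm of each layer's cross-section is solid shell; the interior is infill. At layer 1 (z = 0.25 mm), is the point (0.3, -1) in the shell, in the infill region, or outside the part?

infill

At z = 0.25 mm: the r=3 cylinder contributes a regular 16-gon of circumradius 3; the cylinder at (12.5, 9.5) is absent (z outside [0.5, 9.5]); After the difference (first − rest): none of the subtracted shapes is present at this height, so the r=3 cylinder is unchanged — 1 connected region; (whole slice rotated 20° about Z — lengths, areas and connectivity unchanged). Overall, the cross-section is a single solid region. Undo the 20° rotation: the query point maps to (-0.060, -1.042) in the un-rotated model frame. The nearest boundary edge runs (-1.15, -2.77)→(-0.00, -3.00); distance from the point to it = 1.91 mm. The point is inside the cross-section and 1.91 mm from the nearest boundary — more than the 0.8 mm shell width (2 × 0.4), so it's in the infill interior.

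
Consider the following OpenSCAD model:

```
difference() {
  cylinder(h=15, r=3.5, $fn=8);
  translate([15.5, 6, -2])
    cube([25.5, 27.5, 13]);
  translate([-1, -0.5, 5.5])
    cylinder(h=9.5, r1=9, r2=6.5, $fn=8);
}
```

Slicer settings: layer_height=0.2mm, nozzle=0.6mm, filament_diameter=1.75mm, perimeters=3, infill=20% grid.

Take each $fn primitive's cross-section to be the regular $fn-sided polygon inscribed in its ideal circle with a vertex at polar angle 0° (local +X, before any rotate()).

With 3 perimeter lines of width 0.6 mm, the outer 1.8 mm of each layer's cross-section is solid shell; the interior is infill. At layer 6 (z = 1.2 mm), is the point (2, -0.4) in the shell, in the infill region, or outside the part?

At z = 1.2 mm: the r=3.5 cylinder gives a regular 8-gon of circumradius 3.5 (constant along its height); the cube at (15.5, 6) is present — its section is the full 25.5×27.5 rectangle; the cone at (-1, -0.5) is not intersected at this z (z outside [5.5, 15]); After the difference (first − rest): starting from the r=3.5 cylinder, the 25.5×27.5 cube at (15.5, 6) misses the remaining region (no effect) — 1 connected region. Overall, the cross-section is a single solid region. The nearest boundary edge runs (3.50, 0.00)→(2.47, -2.47); distance from the point to it = 1.23 mm. The point is inside the cross-section, 1.23 mm from the nearest boundary — within the 1.8 mm shell band (3 × 0.6).

shell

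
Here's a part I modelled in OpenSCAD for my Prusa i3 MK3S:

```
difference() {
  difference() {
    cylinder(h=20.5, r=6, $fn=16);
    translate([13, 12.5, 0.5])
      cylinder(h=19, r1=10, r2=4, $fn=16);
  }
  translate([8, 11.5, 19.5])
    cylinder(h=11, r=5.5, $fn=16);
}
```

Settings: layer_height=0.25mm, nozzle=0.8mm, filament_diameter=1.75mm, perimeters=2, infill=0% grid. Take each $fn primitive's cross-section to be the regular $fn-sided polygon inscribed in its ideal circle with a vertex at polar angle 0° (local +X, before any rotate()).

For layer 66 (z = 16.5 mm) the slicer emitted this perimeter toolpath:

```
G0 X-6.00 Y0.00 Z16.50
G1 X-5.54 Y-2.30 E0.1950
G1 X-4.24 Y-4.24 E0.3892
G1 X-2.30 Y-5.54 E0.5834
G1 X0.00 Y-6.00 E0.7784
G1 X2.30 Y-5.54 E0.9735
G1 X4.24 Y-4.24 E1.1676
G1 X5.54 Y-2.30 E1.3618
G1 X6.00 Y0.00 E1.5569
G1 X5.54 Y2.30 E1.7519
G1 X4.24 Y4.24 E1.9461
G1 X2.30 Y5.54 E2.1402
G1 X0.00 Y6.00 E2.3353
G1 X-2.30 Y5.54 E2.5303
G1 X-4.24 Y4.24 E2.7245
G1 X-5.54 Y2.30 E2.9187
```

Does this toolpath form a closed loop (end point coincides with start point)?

no

Start point (G0): (-6.00, 0.00). End point (last G1): the path does not return to the start — open.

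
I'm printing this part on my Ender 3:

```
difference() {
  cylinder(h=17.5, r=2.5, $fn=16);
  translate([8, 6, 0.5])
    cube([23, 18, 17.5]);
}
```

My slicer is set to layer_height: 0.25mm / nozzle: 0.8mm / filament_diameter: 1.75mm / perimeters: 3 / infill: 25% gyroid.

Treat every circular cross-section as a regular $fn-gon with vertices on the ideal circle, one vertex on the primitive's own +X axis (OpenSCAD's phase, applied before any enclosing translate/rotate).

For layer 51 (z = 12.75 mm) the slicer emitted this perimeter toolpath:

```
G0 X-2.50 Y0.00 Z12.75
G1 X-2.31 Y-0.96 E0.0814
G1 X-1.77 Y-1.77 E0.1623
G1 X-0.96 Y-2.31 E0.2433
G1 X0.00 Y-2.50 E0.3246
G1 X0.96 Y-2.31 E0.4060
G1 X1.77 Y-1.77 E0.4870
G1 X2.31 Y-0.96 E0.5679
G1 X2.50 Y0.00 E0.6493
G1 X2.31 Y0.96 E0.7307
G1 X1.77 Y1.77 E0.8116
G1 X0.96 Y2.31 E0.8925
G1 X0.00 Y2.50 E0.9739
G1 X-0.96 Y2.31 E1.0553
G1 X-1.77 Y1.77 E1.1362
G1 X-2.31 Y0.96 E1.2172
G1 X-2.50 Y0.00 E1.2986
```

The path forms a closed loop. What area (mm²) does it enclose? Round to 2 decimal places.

19.16 mm²

Apply the shoelace formula to the sequence of (X, Y) vertices; enclosed area = 19.16 mm².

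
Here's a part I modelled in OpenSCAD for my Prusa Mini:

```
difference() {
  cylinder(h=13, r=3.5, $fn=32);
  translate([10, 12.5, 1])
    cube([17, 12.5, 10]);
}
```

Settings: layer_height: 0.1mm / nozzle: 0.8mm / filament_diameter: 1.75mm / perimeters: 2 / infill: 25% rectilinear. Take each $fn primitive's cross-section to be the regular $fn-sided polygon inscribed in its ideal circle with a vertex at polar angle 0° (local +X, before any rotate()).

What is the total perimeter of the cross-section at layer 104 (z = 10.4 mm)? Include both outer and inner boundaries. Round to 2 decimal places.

At z = 10.4 mm: the cylinder: section is a regular 32-gon, circumradius r=3.5 (perimeter = 2·32·3.500·sin(180°/32) = 21.96 mm); the cube at (10, 12.5) is present — its section is the full 17×12.5 rectangle (perimeter 59.00 mm); After the difference (first − rest): starting from the r=3.5 cylinder, the 17×12.5 cube at (10, 12.5) misses the remaining region (no effect) — boundary = 21.96 mm. Overall, the cross-section is a single solid region. Total boundary length (outer) = 21.96 mm.

21.96 mm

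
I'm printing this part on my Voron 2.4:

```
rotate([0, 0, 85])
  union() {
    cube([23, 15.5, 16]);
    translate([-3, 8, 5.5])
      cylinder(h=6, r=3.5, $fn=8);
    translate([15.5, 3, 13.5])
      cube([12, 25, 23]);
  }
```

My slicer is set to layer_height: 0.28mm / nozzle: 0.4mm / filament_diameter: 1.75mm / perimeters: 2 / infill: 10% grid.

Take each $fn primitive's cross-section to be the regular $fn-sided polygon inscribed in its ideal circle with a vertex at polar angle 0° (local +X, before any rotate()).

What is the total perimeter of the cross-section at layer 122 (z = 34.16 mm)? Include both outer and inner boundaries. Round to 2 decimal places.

At z = 34.16 mm: the cube does not reach this height (z outside [0, 16]); the cylinder at (-3, 8) is not intersected at this z (z outside [5.5, 11.5]); the 12×25 cube at (15.5, 3) contributes its full rectangle (perimeter 74.00 mm); Taking the union: only the 12×25 cube at (15.5, 3) is present, so the union is just that shape — boundary = 74.00 mm; (whole slice rotated 85° about Z — lengths, areas and connectivity unchanged). Overall, the cross-section is a single solid region. Total boundary length (outer) = 74.00 mm.

74.00 mm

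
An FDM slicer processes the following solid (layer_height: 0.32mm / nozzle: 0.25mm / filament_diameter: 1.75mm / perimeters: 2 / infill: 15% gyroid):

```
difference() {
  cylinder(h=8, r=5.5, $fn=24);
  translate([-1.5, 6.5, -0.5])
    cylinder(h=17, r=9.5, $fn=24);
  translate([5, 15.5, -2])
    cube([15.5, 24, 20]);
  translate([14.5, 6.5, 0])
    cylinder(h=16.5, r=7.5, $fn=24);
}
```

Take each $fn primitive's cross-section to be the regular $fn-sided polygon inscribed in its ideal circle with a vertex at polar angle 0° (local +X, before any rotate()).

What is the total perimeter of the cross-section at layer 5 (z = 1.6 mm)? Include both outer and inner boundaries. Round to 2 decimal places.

At z = 1.6 mm: the r=5.5 cylinder contributes a regular 24-gon of circumradius 5.5 (perimeter = 2·24·5.500·sin(180°/24) = 34.46 mm); the cylinder at (-1.5, 6.5): section is a regular 24-gon, circumradius r=9.5 (perimeter = 2·24·9.500·sin(180°/24) = 59.52 mm); the cube at (5, 15.5) is present — its section is the full 15.5×24 rectangle (perimeter 79.00 mm); the cylinder at (14.5, 6.5): section is a regular 24-gon, circumradius r=7.5 (perimeter = 2·24·7.500·sin(180°/24) = 46.99 mm); Taking the first minus the rest: starting from the r=5.5 cylinder, the r=9.5 cylinder at (-1.5, 6.5) partially overlaps it — only the 71.16 mm² overlap (of its 280.30 mm²) is removed, clipping the outline; the 15.5×24 cube at (5, 15.5) misses the remaining region (no effect); the r=7.5 cylinder at (14.5, 6.5) misses the remaining region (no effect) — boundary = 26.47 mm. Overall, the cross-section is a single solid region. Total boundary length (outer) = 26.47 mm.

26.47 mm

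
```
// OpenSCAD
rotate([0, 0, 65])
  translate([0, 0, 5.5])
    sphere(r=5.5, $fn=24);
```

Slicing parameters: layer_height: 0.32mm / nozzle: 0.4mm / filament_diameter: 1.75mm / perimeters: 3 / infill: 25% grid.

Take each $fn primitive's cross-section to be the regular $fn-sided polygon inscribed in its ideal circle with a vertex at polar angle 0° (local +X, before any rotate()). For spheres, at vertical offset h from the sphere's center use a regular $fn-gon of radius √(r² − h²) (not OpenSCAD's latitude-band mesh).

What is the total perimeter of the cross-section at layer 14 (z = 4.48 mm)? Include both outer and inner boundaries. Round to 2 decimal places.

At z = 4.48 mm: the sphere: section is a regular 24-gon, circumradius = √(r²−h²) = √(5.5²−1.02²) = 5.405 (perimeter = 2·24·5.405·sin(180°/24) = 33.86 mm); (whole slice rotated 65° about Z — lengths, areas and connectivity unchanged). Overall, the cross-section is a single solid region. Total boundary length (outer) = 33.86 mm.

33.86 mm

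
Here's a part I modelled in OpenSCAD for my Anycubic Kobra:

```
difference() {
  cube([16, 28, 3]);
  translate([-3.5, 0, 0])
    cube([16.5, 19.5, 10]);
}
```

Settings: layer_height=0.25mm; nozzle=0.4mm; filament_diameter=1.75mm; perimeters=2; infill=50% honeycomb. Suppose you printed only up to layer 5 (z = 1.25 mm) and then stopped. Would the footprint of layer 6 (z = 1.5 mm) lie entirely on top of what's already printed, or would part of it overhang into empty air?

entirely on top

Compare the two slices. At z = 1.25: the 16×28 cube contributes its full rectangle (area 448.00 mm²); the cube at (-3.5, 0) is present — its section is the full 16.5×19.5 rectangle (area 321.75 mm²); After the difference (first − rest): starting from the 16×28 cube (448.00 mm²), the 16.5×19.5 cube at (-3.5, 0) partially overlaps it — only the 253.50 mm² overlap (of its 321.75 mm²) is removed, clipping the outline — area = 194.50 mm². At z = 1.5: the 16×28 cube contributes its full rectangle (area 448.00 mm²); the cube at (-3.5, 0) is present — its section is the full 16.5×19.5 rectangle (area 321.75 mm²); After the difference (first − rest): starting from the 16×28 cube (448.00 mm²), the 16.5×19.5 cube at (-3.5, 0) partially overlaps it — only the 253.50 mm² overlap (of its 321.75 mm²) is removed, clipping the outline — area = 194.50 mm². Checking containment: the cross-section at z = 1.5 is a subset of the cross-section at z = 1.25.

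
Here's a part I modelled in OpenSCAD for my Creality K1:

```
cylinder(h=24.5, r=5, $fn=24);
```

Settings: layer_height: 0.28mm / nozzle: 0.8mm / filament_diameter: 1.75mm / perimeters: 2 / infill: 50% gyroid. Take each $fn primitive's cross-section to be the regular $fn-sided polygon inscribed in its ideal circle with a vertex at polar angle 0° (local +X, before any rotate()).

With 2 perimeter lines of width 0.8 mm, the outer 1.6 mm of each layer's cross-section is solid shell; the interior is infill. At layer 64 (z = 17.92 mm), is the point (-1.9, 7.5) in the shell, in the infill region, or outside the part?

outside

At z = 17.92 mm: the r=5 cylinder gives a regular 24-gon of circumradius 5 (constant along its height). Overall, the cross-section is a single solid region. The nearest boundary edge runs (0.00, 5.00)→(-1.29, 4.83); distance from the point to it = 2.74 mm. The point is not inside any of the regions above, so it lies outside the cross-section (2.74 mm from the nearest boundary).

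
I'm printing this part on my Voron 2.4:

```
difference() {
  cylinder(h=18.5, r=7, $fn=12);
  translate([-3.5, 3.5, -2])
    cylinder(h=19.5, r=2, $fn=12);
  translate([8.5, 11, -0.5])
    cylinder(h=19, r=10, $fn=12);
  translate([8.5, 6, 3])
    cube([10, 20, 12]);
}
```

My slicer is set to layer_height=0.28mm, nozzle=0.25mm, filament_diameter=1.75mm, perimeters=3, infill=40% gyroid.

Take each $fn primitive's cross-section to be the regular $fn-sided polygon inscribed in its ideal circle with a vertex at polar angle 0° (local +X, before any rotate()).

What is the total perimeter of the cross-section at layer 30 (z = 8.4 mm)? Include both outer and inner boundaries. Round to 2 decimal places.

At z = 8.4 mm: the r=7 cylinder gives a regular 12-gon of circumradius 7 (constant along its height) (perimeter = 2·12·7.000·sin(180°/12) = 43.48 mm); the r=2 cylinder at (-3.5, 3.5) contributes a regular 12-gon of circumradius 2 (perimeter = 2·12·2.000·sin(180°/12) = 12.42 mm); the r=10 cylinder at (8.5, 11) contributes a regular 12-gon of circumradius 10 (perimeter = 2·12·10.000·sin(180°/12) = 62.12 mm); the cube at (8.5, 6) (footprint 10×20) is included at this height (perimeter 60.00 mm); After the difference (first − rest): starting from the r=7 cylinder, the r=2 cylinder at (-3.5, 3.5) partially overlaps it — only the 11.85 mm² overlap (of its 12.00 mm²) is removed, clipping the outline; the r=10 cylinder at (8.5, 11) partially overlaps it — only the 16.46 mm² overlap (of its 300.00 mm²) is removed, clipping the outline; the 10×20 cube at (8.5, 6) misses the remaining region (no effect) — boundary = 52.52 mm. Overall, the cross-section is a single solid region. Total boundary length (outer) = 52.52 mm.

52.52 mm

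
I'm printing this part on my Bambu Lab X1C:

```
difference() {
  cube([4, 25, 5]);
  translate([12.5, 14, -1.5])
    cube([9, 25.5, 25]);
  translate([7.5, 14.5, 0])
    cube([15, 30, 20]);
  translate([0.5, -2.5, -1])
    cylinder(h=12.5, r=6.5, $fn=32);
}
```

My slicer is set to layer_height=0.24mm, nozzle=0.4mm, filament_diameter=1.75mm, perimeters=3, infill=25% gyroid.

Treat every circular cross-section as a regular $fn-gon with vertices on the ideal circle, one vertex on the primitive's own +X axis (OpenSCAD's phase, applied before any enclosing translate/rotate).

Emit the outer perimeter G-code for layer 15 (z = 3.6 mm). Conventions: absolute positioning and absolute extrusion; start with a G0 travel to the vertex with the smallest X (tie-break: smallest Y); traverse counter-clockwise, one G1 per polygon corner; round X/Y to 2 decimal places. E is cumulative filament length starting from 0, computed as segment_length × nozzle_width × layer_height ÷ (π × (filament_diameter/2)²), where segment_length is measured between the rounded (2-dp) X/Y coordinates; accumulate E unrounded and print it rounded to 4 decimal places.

G0 X0.00 Y3.95 Z3.60
G1 X0.50 Y4.00 E0.0201
G1 X1.77 Y3.88 E0.0710
G1 X2.99 Y3.51 E0.1219
G1 X4.00 Y2.96 E0.1678
G1 X4.00 Y25.00 E1.0474
G1 X0.00 Y25.00 E1.2071
G1 X0.00 Y3.95 E2.0472

At z = 3.6 mm: the cube (footprint 4×25) is included at this height; the cube at (12.5, 14) is present — its section is the full 9×25.5 rectangle; the cube at (7.5, 14.5) is present — its section is the full 15×30 rectangle; the r=6.5 cylinder at (0.5, -2.5) gives a regular 32-gon of circumradius 6.5 (constant along its height); Taking the first minus the rest: starting from the 4×25 cube, the 9×25.5 cube at (12.5, 14) misses the remaining region (no effect); the 15×30 cube at (7.5, 14.5) misses the remaining region (no effect); the r=6.5 cylinder at (0.5, -2.5) partially overlaps it — only the 14.76 mm² overlap (of its 131.88 mm²) is removed, clipping the outline — 1 connected region. The outline is a single polygon with 7 vertices. Extrusion per mm of travel: 0.4 × 0.24 / (π × 0.875²) = 0.039912. Accumulating E over each segment gives final E = 2.0472.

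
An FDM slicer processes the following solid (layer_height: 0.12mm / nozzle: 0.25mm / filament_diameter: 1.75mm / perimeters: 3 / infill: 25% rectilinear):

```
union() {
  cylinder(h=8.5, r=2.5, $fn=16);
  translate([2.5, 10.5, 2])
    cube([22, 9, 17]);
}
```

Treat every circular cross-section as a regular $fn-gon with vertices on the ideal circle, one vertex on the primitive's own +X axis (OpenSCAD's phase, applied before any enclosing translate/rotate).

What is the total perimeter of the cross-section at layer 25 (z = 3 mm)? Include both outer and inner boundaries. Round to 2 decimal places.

77.61 mm

At z = 3 mm: the r=2.5 cylinder gives a regular 16-gon of circumradius 2.5 (constant along its height) (perimeter = 2·16·2.500·sin(180°/16) = 15.61 mm); the cube at (2.5, 10.5) is present — its section is the full 22×9 rectangle (perimeter 62.00 mm); Taking the union: the 2 present regions are separate (no shared area or edge), so areas and boundary lengths simply add and each stays a separate island — boundary = 77.61 mm. Overall, the cross-section has 2 separate islands. Total boundary length (outer) = 77.61 mm.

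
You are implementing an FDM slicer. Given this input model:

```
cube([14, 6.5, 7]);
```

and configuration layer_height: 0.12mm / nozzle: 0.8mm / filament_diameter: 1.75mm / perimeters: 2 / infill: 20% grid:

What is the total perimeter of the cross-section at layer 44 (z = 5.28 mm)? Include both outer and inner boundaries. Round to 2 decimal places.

41.00 mm

At z = 5.28 mm: the cube (footprint 14×6.5) is included at this height (perimeter 41.00 mm). Overall, the cross-section is a single solid region. Total boundary length (outer) = 41.00 mm.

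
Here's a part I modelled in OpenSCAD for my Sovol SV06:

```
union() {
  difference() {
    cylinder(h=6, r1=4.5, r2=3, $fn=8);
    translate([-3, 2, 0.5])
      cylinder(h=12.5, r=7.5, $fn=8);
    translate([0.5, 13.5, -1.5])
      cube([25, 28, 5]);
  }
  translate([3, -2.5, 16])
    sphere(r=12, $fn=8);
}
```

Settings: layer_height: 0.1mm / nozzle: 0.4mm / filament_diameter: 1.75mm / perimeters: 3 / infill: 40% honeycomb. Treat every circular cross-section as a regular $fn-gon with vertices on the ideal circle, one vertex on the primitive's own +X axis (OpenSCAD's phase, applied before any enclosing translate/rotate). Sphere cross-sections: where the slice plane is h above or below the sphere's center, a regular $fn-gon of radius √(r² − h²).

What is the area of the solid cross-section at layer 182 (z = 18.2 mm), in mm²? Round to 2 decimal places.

At z = 18.2 mm: the cone does not reach this height (z outside [0, 6]); the cylinder at (-3, 2) does not reach this height (z outside [0.5, 13]); the cube at (0.5, 13.5) does not reach this height (z outside [-1.5, 3.5]); Subtracting the remaining from the first: the first operand is absent here, so nothing remains; the sphere at (3, -2.5): section is a regular 8-gon, circumradius = √(r²−h²) = √(12²−2.2²) = 11.797 (area = (8/2)·11.797²·sin(360°/8) = 393.60 mm²); Combining (union): only the r=12 sphere at (3, -2.5) is present, so the union is just that shape — area = 393.60 mm². Overall, the cross-section is a single solid region. Net area = 393.60 mm².

393.60 mm²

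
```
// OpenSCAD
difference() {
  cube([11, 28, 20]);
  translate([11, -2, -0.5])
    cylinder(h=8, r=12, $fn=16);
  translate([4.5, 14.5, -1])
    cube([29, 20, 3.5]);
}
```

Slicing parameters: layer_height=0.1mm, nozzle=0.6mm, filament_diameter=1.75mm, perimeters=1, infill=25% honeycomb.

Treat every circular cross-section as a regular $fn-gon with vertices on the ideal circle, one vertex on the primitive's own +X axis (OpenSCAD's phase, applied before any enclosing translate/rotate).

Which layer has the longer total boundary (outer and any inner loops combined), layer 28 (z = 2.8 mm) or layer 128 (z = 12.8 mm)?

layer 128 (z = 12.8 mm)

Layer 28 (z = 2.8): the cube (footprint 11×28) is included at this height (perimeter 78.00 mm); the cylinder at (11, -2): section is a regular 16-gon, circumradius r=12 (perimeter = 2·16·12.000·sin(180°/16) = 74.91 mm); the cube at (4.5, 14.5) is absent (z outside [-1, 2.5]); Taking the first minus the rest: starting from the 11×28 cube, the r=12 cylinder at (11, -2) partially overlaps it — only the 85.71 mm² overlap (of its 440.85 mm²) is removed, clipping the outline — boundary = 68.17 mm. So its perimeter = 68.17 mm. Layer 128 (z = 12.8): the 11×28 cube contributes its full rectangle (perimeter 78.00 mm); the cylinder at (11, -2) is absent (z outside [-0.5, 7.5]); the cube at (4.5, 14.5) does not reach this height (z outside [-1, 2.5]); After the difference (first − rest): none of the subtracted shapes is present at this height, so the 11×28 cube is unchanged — boundary = 78.00 mm. So its perimeter = 78.00 mm. Layer 128 is larger (78.00 vs 68.17 mm).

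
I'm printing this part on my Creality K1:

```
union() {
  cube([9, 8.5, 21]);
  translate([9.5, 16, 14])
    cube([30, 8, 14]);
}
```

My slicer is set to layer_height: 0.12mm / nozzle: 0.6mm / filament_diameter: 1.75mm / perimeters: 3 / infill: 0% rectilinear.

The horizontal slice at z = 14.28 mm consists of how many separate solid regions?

2

At z = 14.28 mm: the cube (footprint 9×8.5) is included at this height; the 30×8 cube at (9.5, 16) contributes its full rectangle; Merging all regions: the 2 present regions are separate (no shared area or edge), so areas and boundary lengths simply add and each stays a separate island — 2 connected regions. The result has 2 disconnected regions.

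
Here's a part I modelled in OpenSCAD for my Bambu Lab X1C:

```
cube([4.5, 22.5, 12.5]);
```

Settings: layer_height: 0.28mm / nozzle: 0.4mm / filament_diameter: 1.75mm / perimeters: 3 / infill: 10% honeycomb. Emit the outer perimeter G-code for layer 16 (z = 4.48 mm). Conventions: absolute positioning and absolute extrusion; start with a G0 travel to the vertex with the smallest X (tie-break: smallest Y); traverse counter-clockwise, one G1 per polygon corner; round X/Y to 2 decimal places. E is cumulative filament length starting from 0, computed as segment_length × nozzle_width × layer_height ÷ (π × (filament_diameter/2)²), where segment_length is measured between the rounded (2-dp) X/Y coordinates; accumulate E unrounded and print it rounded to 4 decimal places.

G0 X0.00 Y0.00 Z4.48
G1 X4.50 Y0.00 E0.2095
G1 X4.50 Y22.50 E1.2572
G1 X0.00 Y22.50 E1.4668
G1 X0.00 Y0.00 E2.5145

At z = 4.48 mm: the 4.5×22.5 cube contributes its full rectangle. The outline is a single polygon with 4 vertices. Extrusion per mm of travel: 0.4 × 0.28 / (π × 0.875²) = 0.046564. Accumulating E over each segment gives final E = 2.5145.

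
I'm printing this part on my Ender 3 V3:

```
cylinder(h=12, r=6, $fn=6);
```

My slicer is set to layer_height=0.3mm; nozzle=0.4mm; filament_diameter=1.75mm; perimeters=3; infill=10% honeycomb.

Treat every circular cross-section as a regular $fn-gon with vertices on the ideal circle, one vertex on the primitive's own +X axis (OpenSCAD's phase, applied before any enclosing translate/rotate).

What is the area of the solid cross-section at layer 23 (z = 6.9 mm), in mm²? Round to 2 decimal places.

93.53 mm²

At z = 6.9 mm: the cylinder: section is a regular 6-gon, circumradius r=6 (area = (6/2)·6.000²·sin(360°/6) = 93.53 mm²). Overall, the cross-section is a single solid region. Net area = 93.53 mm².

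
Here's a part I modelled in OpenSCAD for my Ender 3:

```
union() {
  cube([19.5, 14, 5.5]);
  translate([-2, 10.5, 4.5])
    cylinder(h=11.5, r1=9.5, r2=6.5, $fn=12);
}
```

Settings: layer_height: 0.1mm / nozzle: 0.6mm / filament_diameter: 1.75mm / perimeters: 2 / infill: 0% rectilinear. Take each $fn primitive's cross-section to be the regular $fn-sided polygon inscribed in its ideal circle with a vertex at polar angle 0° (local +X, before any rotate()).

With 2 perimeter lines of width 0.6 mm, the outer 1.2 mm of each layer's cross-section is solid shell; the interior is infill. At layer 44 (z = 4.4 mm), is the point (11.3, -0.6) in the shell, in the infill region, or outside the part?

outside

At z = 4.4 mm: the 19.5×14 cube contributes its full rectangle; the cone at (-2, 10.5) is absent (z outside [4.5, 16]); Taking the union: only the 19.5×14 cube is present, so the union is just that shape — 1 connected region. Overall, the cross-section is a single solid region. The nearest boundary edge runs (0.00, 0.00)→(19.50, 0.00); distance from the point to it = 0.60 mm. The point is not inside any of the regions above, so it lies outside the cross-section (0.60 mm from the nearest boundary).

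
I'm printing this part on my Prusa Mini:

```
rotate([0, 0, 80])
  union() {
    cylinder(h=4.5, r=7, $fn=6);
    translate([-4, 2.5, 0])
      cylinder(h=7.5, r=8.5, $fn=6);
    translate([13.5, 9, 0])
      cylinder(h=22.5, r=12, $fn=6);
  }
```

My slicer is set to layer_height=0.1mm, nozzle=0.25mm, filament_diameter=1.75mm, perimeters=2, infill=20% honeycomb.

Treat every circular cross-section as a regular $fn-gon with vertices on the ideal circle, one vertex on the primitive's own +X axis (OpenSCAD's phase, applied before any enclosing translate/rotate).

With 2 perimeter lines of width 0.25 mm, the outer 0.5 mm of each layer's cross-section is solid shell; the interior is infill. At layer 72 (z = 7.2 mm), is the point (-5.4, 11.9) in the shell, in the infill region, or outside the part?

At z = 7.2 mm: the cylinder does not reach this height (z outside [0, 4.5]); the r=8.5 cylinder at (-4, 2.5) gives a regular 6-gon of circumradius 8.5 (constant along its height); the cylinder at (13.5, 9): section is a regular 6-gon, circumradius r=12; Merging all regions: the 2 present regions are separate (no shared area or edge), so areas and boundary lengths simply add and each stays a separate island — 2 connected regions; (whole slice rotated 80° about Z — lengths, areas and connectivity unchanged). Overall, the cross-section has 2 separate islands. Undo the 80° rotation: the query point maps to (10.782, 7.384) in the un-rotated model frame. The nearest boundary edge runs (7.50, -1.39)→(1.50, 9.00); distance from the point to it = 7.23 mm. (Shell/infill is judged within the island containing the point — the largest one.) The point is inside the cross-section and 7.23 mm from the nearest boundary — more than the 0.5 mm shell width (2 × 0.25), so it's in the infill interior.

infill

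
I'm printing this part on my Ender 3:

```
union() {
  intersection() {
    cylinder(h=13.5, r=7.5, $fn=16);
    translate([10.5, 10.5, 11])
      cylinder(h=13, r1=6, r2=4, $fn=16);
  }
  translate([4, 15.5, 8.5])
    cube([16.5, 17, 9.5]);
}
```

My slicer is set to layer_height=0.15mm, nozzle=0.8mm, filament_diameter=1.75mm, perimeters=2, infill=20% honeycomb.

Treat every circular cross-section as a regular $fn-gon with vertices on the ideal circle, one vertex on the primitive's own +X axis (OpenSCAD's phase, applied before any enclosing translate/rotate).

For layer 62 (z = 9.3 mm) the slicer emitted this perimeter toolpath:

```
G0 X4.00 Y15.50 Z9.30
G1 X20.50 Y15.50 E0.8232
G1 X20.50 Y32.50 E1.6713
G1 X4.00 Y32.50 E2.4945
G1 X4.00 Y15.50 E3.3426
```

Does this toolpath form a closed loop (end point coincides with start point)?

Start point (G0): (4.00, 15.50). End point (last G1): the path returns to the start — closed.

yes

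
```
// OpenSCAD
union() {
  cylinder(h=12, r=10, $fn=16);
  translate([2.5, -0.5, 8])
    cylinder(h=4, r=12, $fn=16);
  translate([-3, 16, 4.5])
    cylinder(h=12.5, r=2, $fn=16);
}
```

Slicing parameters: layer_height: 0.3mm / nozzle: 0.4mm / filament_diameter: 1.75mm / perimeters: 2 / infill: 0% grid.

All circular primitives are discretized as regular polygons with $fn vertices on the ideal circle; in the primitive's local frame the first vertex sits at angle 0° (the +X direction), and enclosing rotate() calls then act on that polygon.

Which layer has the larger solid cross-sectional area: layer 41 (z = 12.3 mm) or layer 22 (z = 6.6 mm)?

Layer 41 (z = 12.3): the cylinder is absent (z outside [0, 12]); the cylinder at (2.5, -0.5) is not intersected at this z (z outside [8, 12]); the cylinder at (-3, 16): section is a regular 16-gon, circumradius r=2 (area = (16/2)·2.000²·sin(360°/16) = 12.25 mm²); Combining (union): only the r=2 cylinder at (-3, 16) is present, so the union is just that shape — area = 12.25 mm². So its area = 12.25 mm². Layer 22 (z = 6.6): the cylinder: section is a regular 16-gon, circumradius r=10 (area = (16/2)·10.000²·sin(360°/16) = 306.15 mm²); the cylinder at (2.5, -0.5) does not reach this height (z outside [8, 12]); the cylinder at (-3, 16): section is a regular 16-gon, circumradius r=2 (area = (16/2)·2.000²·sin(360°/16) = 12.25 mm²); Combining (union): the 2 present regions are separate (no shared area or edge), so areas and boundary lengths simply add and each stays a separate island — area = 318.39 mm². So its area = 318.39 mm². Layer 22 is larger (318.39 vs 12.25 mm²).

layer 22 (z = 6.6 mm)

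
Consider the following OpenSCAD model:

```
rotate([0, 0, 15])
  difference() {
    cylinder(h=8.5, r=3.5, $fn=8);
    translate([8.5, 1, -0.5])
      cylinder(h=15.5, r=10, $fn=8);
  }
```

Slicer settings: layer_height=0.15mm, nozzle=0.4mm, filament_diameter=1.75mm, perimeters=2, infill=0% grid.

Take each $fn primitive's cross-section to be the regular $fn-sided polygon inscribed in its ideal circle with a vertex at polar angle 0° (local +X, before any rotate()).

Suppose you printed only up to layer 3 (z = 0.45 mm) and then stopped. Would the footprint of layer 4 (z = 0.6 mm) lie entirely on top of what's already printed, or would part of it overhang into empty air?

entirely on top

Compare the two slices. At z = 0.45: the r=3.5 cylinder contributes a regular 8-gon of circumradius 3.5 (area = (8/2)·3.500²·sin(360°/8) = 34.65 mm²); the r=10 cylinder at (8.5, 1) gives a regular 8-gon of circumradius 10 (constant along its height) (area = (8/2)·10.000²·sin(360°/8) = 282.84 mm²); Taking the first minus the rest: starting from the r=3.5 cylinder (34.65 mm²), the r=10 cylinder at (8.5, 1) partially overlaps it — only the 22.31 mm² overlap (of its 282.84 mm²) is removed, clipping the outline — area = 12.34 mm²; (whole slice rotated 15° about Z — lengths, areas and connectivity unchanged). At z = 0.6: the r=3.5 cylinder contributes a regular 8-gon of circumradius 3.5 (area = (8/2)·3.500²·sin(360°/8) = 34.65 mm²); the r=10 cylinder at (8.5, 1) gives a regular 8-gon of circumradius 10 (constant along its height) (area = (8/2)·10.000²·sin(360°/8) = 282.84 mm²); After the difference (first − rest): starting from the r=3.5 cylinder (34.65 mm²), the r=10 cylinder at (8.5, 1) partially overlaps it — only the 22.31 mm² overlap (of its 282.84 mm²) is removed, clipping the outline — area = 12.34 mm²; (whole slice rotated 15° about Z — lengths, areas and connectivity unchanged). Checking containment: the cross-section at z = 0.6 is a subset of the cross-section at z = 0.45.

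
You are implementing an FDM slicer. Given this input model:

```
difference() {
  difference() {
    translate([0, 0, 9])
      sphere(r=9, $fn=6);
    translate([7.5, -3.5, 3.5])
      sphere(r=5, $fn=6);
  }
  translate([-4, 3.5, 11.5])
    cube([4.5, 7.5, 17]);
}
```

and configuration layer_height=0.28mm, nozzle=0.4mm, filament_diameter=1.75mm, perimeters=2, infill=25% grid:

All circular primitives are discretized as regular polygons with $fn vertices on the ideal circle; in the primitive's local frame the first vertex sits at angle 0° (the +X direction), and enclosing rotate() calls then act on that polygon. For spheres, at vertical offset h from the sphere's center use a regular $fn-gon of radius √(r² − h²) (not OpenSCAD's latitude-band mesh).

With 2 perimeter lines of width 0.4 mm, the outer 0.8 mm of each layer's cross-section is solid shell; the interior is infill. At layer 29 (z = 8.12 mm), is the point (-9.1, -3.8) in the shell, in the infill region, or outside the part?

outside

At z = 8.12 mm: the sphere: section is a regular 6-gon, circumradius = √(r²−h²) = √(9²−0.88²) = 8.957; the r=5 sphere at (7.5, -3.5) slices to a regular 6-gon of circumradius 1.912 (√(r²−h²) with h=4.62 from center); After the difference (first − rest): starting from the r=9 sphere, the r=5 sphere at (7.5, -3.5) partially overlaps it — only the 3.02 mm² overlap (of its 9.50 mm²) is removed, clipping the outline — 1 connected region; the cube at (-4, 3.5) is absent (z outside [11.5, 28.5]); After the difference (first − rest): none of the subtracted shapes is present at this height, so the result so far is unchanged — 1 connected region. Overall, the cross-section is a single solid region. The nearest boundary edge runs (-4.48, -7.76)→(-8.96, 0.00); distance from the point to it = 2.02 mm. The point is not inside any of the regions above, so it lies outside the cross-section (2.02 mm from the nearest boundary).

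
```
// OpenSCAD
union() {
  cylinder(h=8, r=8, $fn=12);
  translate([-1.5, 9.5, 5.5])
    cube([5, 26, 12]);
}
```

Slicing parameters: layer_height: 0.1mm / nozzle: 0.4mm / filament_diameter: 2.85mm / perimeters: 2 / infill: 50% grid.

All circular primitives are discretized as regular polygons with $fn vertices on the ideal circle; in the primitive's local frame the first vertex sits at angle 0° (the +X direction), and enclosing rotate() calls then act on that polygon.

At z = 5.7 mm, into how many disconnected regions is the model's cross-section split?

2

At z = 5.7 mm: the cylinder: section is a regular 12-gon, circumradius r=8; the cube at (-1.5, 9.5) (footprint 5×26) is included at this height; Merging all regions: the 2 present regions are separate (no shared area or edge), so areas and boundary lengths simply add and each stays a separate island — 2 connected regions. The result has 2 disconnected regions.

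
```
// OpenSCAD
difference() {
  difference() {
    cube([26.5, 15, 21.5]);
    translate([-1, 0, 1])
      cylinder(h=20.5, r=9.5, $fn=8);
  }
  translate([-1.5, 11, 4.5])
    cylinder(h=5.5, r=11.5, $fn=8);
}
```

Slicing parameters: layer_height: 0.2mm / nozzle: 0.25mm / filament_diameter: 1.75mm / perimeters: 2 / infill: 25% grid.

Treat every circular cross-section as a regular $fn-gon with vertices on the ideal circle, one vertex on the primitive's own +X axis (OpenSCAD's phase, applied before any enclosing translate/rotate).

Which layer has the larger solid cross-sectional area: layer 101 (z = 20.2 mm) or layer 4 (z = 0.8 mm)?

layer 4 (z = 0.8 mm)

Layer 101 (z = 20.2): the cube (footprint 26.5×15) is included at this height (area 397.50 mm²); the cylinder at (-1, 0): section is a regular 8-gon, circumradius r=9.5 (area = (8/2)·9.500²·sin(360°/8) = 255.27 mm²); Subtracting the remaining from the first: starting from the 26.5×15 cube (397.50 mm²), the r=9.5 cylinder at (-1, 0) partially overlaps it — only the 54.52 mm² overlap (of its 255.27 mm²) is removed, clipping the outline — area = 342.98 mm²; the cylinder at (-1.5, 11) is absent (z outside [4.5, 10]); Taking the first minus the rest: none of the subtracted shapes is present at this height, so the result so far is unchanged — area = 342.98 mm². So its area = 342.98 mm². Layer 4 (z = 0.8): the cube (footprint 26.5×15) is included at this height (area 397.50 mm²); the cylinder at (-1, 0) does not reach this height (z outside [1, 21.5]); After the difference (first − rest): none of the subtracted shapes is present at this height, so the 26.5×15 cube is unchanged — area = 397.50 mm²; the cylinder at (-1.5, 11) is not intersected at this z (z outside [4.5, 10]); After the difference (first − rest): none of the subtracted shapes is present at this height, so that combined region is unchanged — area = 397.50 mm². So its area = 397.50 mm². Layer 4 is larger (397.50 vs 342.98 mm²).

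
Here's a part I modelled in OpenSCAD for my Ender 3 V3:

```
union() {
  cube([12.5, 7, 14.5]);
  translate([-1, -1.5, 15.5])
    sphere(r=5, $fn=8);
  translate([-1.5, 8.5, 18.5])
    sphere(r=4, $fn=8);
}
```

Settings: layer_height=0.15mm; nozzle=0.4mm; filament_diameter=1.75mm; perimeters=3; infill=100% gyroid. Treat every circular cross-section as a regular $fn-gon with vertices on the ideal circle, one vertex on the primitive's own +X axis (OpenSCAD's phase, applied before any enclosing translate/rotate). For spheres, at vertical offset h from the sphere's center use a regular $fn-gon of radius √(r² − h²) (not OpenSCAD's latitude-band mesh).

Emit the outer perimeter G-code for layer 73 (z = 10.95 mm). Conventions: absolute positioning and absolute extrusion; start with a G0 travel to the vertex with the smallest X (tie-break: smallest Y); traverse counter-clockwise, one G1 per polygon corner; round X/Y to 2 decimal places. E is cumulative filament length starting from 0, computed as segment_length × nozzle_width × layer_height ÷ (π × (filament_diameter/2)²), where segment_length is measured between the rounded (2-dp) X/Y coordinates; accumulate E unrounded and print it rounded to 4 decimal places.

G0 X-3.07 Y-1.50 Z10.95
G1 X-2.47 Y-2.97 E0.0396
G1 X-1.00 Y-3.57 E0.0792
G1 X0.47 Y-2.97 E0.1188
G1 X1.07 Y-1.50 E0.1584
G1 X0.47 Y-0.03 E0.1980
G1 X0.38 Y0.00 E0.2004
G1 X12.50 Y0.00 E0.5027
G1 X12.50 Y7.00 E0.6773
G1 X0.00 Y7.00 E0.9892
G1 X0.00 Y0.16 E1.1598
G1 X-1.00 Y0.57 E1.1867
G1 X-2.47 Y-0.03 E1.2264
G1 X-3.07 Y-1.50 E1.2660

At z = 10.95 mm: the 12.5×7 cube contributes its full rectangle; the r=5 sphere at (-1, -1.5) contributes a regular 8-gon of circumradius √(5²−4.55²) = 2.073; the sphere at (-1.5, 8.5) is absent (|z−center|=7.550 > r=4); Merging all regions: the regions partially overlap (shared area 0.03 mm²), so overlapping operands fuse into one piece — 1 connected region. The outline is a single polygon with 13 vertices. Extrusion per mm of travel: 0.4 × 0.15 / (π × 0.875²) = 0.024945. Accumulating E over each segment gives final E = 1.2660.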